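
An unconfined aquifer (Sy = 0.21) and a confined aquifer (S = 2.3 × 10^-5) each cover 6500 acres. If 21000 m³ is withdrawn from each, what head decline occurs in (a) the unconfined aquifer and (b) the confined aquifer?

A = 6500 acres = 2.63 × 10^7 m²
Unconfined: Δh_u = ΔV/(Sy·A) = 21000/(0.21 × 2.63 × 10^7) = 0.003802 m
Confined: Δh_c = ΔV/(S·A) = 21000/(2.3 × 10^-5 × 2.63 × 10^7) = 34.71 m

Δh_u ≈ 0.0038 m; Δh_c ≈ 34.7 m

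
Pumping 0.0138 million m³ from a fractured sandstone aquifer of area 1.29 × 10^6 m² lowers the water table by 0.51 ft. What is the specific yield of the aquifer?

Sy ≈ 0.069

Δh = 0.51 ft = 0.1554 m
ΔV = 0.0138 million m³ = 13800 m³
Sy = ΔV / (A × Δh) = 13800 m³ / (1.29 × 10^6 m² × 0.1554 m) = 0.06882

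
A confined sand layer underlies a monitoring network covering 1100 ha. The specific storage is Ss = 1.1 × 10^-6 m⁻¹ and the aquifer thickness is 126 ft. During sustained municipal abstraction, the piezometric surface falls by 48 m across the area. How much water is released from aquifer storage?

b = 126 ft = 38.4 m
S = Ss × b = 1.1 × 10^-6 m⁻¹ × 38.4 m = 4.225 × 10^-5
A = 1100 ha = 1.1 × 10^7 m²
ΔV = S × A × Δh = 4.225 × 10^-5 × 1.1 × 10^7 m² × 48 m = 22310 m³

ΔV ≈ 22300 m³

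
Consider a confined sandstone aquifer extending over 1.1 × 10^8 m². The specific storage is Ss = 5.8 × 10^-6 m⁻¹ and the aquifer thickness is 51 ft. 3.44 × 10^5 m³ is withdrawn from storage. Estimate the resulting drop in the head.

b = 51 ft = 15.54 m
S = Ss × b = 5.8 × 10^-6 m⁻¹ × 15.54 m = 9.016 × 10^-5
Δh = ΔV / (S × A) = 3.44 × 10^5 m³ / (9.016 × 10^-5 × 1.1 × 10^8 m²) = 34.69 m

Δh ≈ 34.7 m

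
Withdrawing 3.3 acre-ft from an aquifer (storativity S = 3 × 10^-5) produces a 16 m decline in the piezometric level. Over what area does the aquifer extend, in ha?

A ≈ 848 ha

ΔV = 3.3 acre-ft = 4070 m³
A = ΔV / (S × Δh) = 4070 / (3 × 10^-5 × 16) = 8.48 × 10^6 m²
A = 8.48 × 10^6 m² = 848 ha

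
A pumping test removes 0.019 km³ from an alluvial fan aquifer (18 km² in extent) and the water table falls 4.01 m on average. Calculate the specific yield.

A = 18 km² = 1.8 × 10^7 m²
ΔV = 0.019 km³ = 1.9 × 10^7 m³
Sy = ΔV / (A × Δh) = 1.9 × 10^7 m³ / (1.8 × 10^7 m² × 4.01 m) = 0.2632

Sy ≈ 0.26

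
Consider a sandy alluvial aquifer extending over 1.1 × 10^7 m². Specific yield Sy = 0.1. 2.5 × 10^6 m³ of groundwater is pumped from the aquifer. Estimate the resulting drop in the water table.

Δh = ΔV / (Sy × A) = 2.5 × 10^6 m³ / (0.1 × 1.1 × 10^7 m²) = 2.273 m

Δh ≈ 2.27 m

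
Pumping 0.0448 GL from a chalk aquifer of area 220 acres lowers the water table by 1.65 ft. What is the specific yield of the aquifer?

A = 220 acres = 8.903 × 10^5 m²
Δh = 1.65 ft = 0.5029 m
ΔV = 0.0448 GL = 44800 m³
Sy = ΔV / (A × Δh) = 44800 m³ / (8.903 × 10^5 m² × 0.5029 m) = 0.1001

Sy ≈ 0.1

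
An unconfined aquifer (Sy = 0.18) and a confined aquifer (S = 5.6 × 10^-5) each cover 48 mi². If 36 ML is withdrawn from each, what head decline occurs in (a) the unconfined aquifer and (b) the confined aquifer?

Δh_u ≈ 0.00161 m; Δh_c ≈ 5.17 m

A = 48 mi² = 1.243 × 10^8 m²
ΔV = 36 ML = 36000 m³
Unconfined: Δh_u = ΔV/(Sy·A) = 36000/(0.18 × 1.243 × 10^8) = 0.001609 m
Confined: Δh_c = ΔV/(S·A) = 36000/(5.6 × 10^-5 × 1.243 × 10^8) = 5.171 m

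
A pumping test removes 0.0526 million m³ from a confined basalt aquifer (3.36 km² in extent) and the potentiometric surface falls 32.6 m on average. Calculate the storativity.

A = 3.36 km² = 3.36 × 10^6 m²
ΔV = 0.0526 million m³ = 52600 m³
S = ΔV / (A × Δh) = 52600 m³ / (3.36 × 10^6 m² × 32.6 m) = 4.802 × 10^-4

S ≈ 4.8 × 10^-4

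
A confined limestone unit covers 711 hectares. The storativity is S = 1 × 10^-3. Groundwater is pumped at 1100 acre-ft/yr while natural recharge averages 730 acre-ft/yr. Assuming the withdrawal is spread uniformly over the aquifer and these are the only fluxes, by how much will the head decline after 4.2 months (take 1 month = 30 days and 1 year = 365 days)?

A = 711 hectares = 7.11 × 10^6 m²
Net abstraction = 1100 − 730 = 370 acre-ft/yr
Q_net = 370 acre-ft/yr = 1250 m³/d
t = 4.2 months = 126 d
ΔV = Q × t = 1250 m³/d × 126 d = 1.575 × 10^5 m³
Δh = ΔV / (S × A) = 1.575 × 10^5 / (0.001 × 7.11 × 10^6) = 22.16 m

Δh ≈ 22.2 m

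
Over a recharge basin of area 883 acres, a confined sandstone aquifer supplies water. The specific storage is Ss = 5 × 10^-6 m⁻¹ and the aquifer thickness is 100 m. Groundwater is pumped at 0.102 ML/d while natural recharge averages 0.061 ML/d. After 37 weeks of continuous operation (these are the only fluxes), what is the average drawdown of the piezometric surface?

S = Ss × b = 5 × 10^-6 m⁻¹ × 100 m = 5 × 10^-4
A = 883 acres = 3.573 × 10^6 m²
Net abstraction = 0.102 − 0.061 = 0.041 ML/d
Q_net = 0.041 ML/d = 41 m³/d
t = 37 weeks = 259 d
ΔV = Q × t = 41 m³/d × 259 d = 10620 m³
Δh = ΔV / (S × A) = 10620 / (5 × 10^-4 × 3.573 × 10^6) = 5.943 m

Δh ≈ 5.94 m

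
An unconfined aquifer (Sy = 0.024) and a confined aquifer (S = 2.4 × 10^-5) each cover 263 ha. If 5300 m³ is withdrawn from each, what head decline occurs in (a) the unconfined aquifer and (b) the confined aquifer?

Δh_u ≈ 0.084 m; Δh_c ≈ 84 m

A = 263 ha = 2.63 × 10^6 m²
Unconfined: Δh_u = ΔV/(Sy·A) = 5300/(0.024 × 2.63 × 10^6) = 0.08397 m
Confined: Δh_c = ΔV/(S·A) = 5300/(2.4 × 10^-5 × 2.63 × 10^6) = 83.97 m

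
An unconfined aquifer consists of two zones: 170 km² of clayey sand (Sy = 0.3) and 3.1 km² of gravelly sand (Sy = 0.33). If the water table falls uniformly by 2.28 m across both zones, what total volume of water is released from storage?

A₁ = 170 km² = 1.7 × 10^8 m²; A₂ = 3.1 km² = 3.1 × 10^6 m²
ΔV₁ = 0.3 × 1.7 × 10^8 × 2.28 = 1.163 × 10^8 m³
ΔV₂ = 0.33 × 3.1 × 10^6 × 2.28 = 2.332 × 10^6 m³
ΔV = ΔV₁ + ΔV₂ = 1.186 × 10^8 m³

ΔV ≈ 1.19 × 10^8 m³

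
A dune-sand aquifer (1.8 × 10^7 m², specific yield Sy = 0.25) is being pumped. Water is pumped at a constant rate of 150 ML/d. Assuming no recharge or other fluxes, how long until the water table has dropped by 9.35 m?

t ≈ 280 days

ΔV = Sy × A × Δh = 0.25 × 1.8 × 10^7 × 9.35 = 4.207 × 10^7 m³
Q = 150 ML/d = 1.5 × 10^5 m³/d
t = ΔV / Q = 4.207 × 10^7 m³ / 1.5 × 10^5 m³/d = 280.5 d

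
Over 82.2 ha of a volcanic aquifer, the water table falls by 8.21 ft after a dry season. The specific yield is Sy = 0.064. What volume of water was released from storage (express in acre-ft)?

A = 82.2 ha = 8.22 × 10^5 m²
Δh = 8.21 ft = 2.502 m
ΔV = Sy × A × Δh = 0.064 × 8.22 × 10^5 m² × 2.502 m = 1.316 × 10^5 m³
ΔV = 1.316 × 10^5 m³ = 106.7 acre-ft

ΔV ≈ 107 acre-ft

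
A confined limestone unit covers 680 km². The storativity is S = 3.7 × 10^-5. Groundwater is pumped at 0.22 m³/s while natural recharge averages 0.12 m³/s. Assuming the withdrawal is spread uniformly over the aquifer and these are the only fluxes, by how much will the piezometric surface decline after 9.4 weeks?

A = 680 km² = 6.8 × 10^8 m²
Net abstraction = 0.22 − 0.12 = 0.1 m³/s
Q_net = 0.1 m³/s = 8640 m³/d
t = 9.4 weeks = 65.8 d
ΔV = Q × t = 8640 m³/d × 65.8 d = 5.685 × 10^5 m³
Δh = ΔV / (S × A) = 5.685 × 10^5 / (3.7 × 10^-5 × 6.8 × 10^8) = 22.6 m

Δh ≈ 22.6 m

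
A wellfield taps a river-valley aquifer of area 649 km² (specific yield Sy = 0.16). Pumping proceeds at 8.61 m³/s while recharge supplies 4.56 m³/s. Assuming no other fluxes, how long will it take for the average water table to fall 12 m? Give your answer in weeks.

A = 649 km² = 6.49 × 10^8 m²
ΔV = Sy × A × Δh = 0.16 × 6.49 × 10^8 × 12 = 1.246 × 10^9 m³
Net withdrawal = 8.61 − 4.56 = 4.05 m³/s = 3.499 × 10^5 m³/d
t = ΔV / Q = 1.246 × 10^9 m³ / 3.499 × 10^5 m³/d = 3561 d
t = 3561 d ≈ 508.7 weeks

t ≈ 509 weeks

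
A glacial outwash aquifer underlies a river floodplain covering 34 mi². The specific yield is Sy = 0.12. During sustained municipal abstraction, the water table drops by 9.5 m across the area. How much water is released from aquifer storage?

A = 34 mi² = 8.806 × 10^7 m²
ΔV = Sy × A × Δh = 0.12 × 8.806 × 10^7 m² × 9.5 m = 1.004 × 10^8 m³

ΔV ≈ 1 × 10^8 m³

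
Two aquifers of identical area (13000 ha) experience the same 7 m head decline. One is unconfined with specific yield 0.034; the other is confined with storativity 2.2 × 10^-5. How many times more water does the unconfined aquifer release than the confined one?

ΔV_u / ΔV_c ≈ 1550

A = 13000 ha = 1.3 × 10^8 m²
Unconfined: ΔV_u = Sy × A × Δh = 0.034 × 1.3 × 10^8 × 7 = 3.094 × 10^7 m³
Confined: ΔV_c = S × A × Δh = 2.2 × 10^-5 × 1.3 × 10^8 × 7 = 20020 m³
Ratio = ΔV_u / ΔV_c = Sy / S = 0.034 / 2.2 × 10^-5 = 1545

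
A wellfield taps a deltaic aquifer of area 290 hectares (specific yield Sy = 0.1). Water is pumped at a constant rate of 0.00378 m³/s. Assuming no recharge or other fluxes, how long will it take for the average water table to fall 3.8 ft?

A = 290 hectares = 2.9 × 10^6 m²
Δh = 3.8 ft = 1.158 m
ΔV = Sy × A × Δh = 0.1 × 2.9 × 10^6 × 1.158 = 3.359 × 10^5 m³
Q = 0.00378 m³/s = 326.6 m³/d
t = ΔV / Q = 3.359 × 10^5 m³ / 326.6 m³/d = 1028 d

t ≈ 1030 days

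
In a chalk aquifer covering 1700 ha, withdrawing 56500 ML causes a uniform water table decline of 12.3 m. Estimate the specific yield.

Sy ≈ 0.27

A = 1700 ha = 1.7 × 10^7 m²
ΔV = 56500 ML = 5.65 × 10^7 m³
Sy = ΔV / (A × Δh) = 5.65 × 10^7 m³ / (1.7 × 10^7 m² × 12.3 m) = 0.2702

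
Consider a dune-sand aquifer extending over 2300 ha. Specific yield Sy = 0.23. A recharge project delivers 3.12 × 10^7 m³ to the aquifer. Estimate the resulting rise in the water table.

A = 2300 ha = 2.3 × 10^7 m²
Δh = ΔV / (Sy × A) = 3.12 × 10^7 m³ / (0.23 × 2.3 × 10^7 m²) = 5.898 m

Δh ≈ 5.9 m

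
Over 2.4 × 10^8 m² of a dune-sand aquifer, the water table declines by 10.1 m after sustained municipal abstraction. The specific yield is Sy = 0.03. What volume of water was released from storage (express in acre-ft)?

ΔV = Sy × A × Δh = 0.03 × 2.4 × 10^8 m² × 10.1 m = 7.272 × 10^7 m³
ΔV = 7.272 × 10^7 m³ = 58960 acre-ft

ΔV ≈ 59000 acre-ft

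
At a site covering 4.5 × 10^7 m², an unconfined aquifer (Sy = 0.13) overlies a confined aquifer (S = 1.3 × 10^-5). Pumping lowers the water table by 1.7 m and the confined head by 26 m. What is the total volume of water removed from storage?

Unconfined: ΔV_u = Sy × A × Δh_u = 0.13 × 4.5 × 10^7 × 1.7 = 9.945 × 10^6 m³
Confined: ΔV_c = S × A × Δh_c = 1.3 × 10^-5 × 4.5 × 10^7 × 26 = 15210 m³
Total ΔV = 9.945 × 10^6 + 15210 = 9.96 × 10^6 m³

ΔV ≈ 9.96 × 10^6 m³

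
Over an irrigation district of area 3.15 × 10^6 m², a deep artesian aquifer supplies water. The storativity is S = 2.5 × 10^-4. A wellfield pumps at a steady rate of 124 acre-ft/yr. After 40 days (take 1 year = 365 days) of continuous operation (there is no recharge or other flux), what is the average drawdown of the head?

Q = 124 acre-ft/yr = 419 m³/d
ΔV = Q × t = 419 m³/d × 40 d = 16760 m³
Δh = ΔV / (S × A) = 16760 / (2.5 × 10^-4 × 3.15 × 10^6) = 21.28 m

Δh ≈ 21.3 m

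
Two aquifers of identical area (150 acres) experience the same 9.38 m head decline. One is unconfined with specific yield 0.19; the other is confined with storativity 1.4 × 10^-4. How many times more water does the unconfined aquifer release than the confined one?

A = 150 acres = 6.07 × 10^5 m²
Unconfined: ΔV_u = Sy × A × Δh = 0.19 × 6.07 × 10^5 × 9.38 = 1.082 × 10^6 m³
Confined: ΔV_c = S × A × Δh = 1.4 × 10^-4 × 6.07 × 10^5 × 9.38 = 797.1 m³
Ratio = ΔV_u / ΔV_c = Sy / S = 0.19 / 1.4 × 10^-4 = 1357

ΔV_u / ΔV_c ≈ 1360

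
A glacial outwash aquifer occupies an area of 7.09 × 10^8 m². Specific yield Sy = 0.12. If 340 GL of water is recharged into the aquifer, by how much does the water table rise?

ΔV = 340 GL = 3.4 × 10^8 m³
Δh = ΔV / (Sy × A) = 3.4 × 10^8 m³ / (0.12 × 7.09 × 10^8 m²) = 3.996 m

Δh ≈ 4 m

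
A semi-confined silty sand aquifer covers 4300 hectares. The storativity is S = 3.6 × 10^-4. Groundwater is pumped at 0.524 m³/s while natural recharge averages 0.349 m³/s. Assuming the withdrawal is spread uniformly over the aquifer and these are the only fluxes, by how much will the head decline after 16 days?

A = 4300 hectares = 4.3 × 10^7 m²
Net abstraction = 0.524 − 0.349 = 0.175 m³/s
Q_net = 0.175 m³/s = 15120 m³/d
ΔV = Q × t = 15120 m³/d × 16 d = 2.419 × 10^5 m³
Δh = ΔV / (S × A) = 2.419 × 10^5 / (3.6 × 10^-4 × 4.3 × 10^7) = 15.63 m

Δh ≈ 15.6 m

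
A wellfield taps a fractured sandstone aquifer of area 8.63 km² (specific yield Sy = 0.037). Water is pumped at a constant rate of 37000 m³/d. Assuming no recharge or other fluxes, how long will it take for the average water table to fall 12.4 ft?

t ≈ 32.6 days

A = 8.63 km² = 8.63 × 10^6 m²
Δh = 12.4 ft = 3.78 m
ΔV = Sy × A × Δh = 0.037 × 8.63 × 10^6 × 3.78 = 1.207 × 10^6 m³
t = ΔV / Q = 1.207 × 10^6 m³ / 37000 m³/d = 32.62 d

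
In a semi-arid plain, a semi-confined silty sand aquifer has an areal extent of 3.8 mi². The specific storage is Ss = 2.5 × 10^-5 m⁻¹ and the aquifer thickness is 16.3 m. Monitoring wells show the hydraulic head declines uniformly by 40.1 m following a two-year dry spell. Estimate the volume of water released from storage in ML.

S = Ss × b = 2.5 × 10^-5 m⁻¹ × 16.3 m = 4.075 × 10^-4
A = 3.8 mi² = 9.842 × 10^6 m²
ΔV = S × A × Δh = 4.075 × 10^-4 × 9.842 × 10^6 m² × 40.1 m = 1.608 × 10^5 m³
ΔV = 1.608 × 10^5 m³ = 160.8 ML

ΔV ≈ 161 ML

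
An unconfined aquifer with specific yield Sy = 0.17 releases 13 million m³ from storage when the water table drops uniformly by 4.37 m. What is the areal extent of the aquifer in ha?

ΔV = 13 million m³ = 1.3 × 10^7 m³
A = ΔV / (Sy × Δh) = 1.3 × 10^7 / (0.17 × 4.37) = 1.75 × 10^7 m²
A = 1.75 × 10^7 m² = 1750 ha

A ≈ 1750 ha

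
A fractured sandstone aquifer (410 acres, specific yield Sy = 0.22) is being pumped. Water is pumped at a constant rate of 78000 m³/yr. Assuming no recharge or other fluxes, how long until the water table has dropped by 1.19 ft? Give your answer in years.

t ≈ 1.7 years

A = 410 acres = 1.659 × 10^6 m²
Δh = 1.19 ft = 0.3627 m
ΔV = Sy × A × Δh = 0.22 × 1.659 × 10^6 × 0.3627 = 1.324 × 10^5 m³
Q = 78000 m³/yr = 213.7 m³/d
t = ΔV / Q = 1.324 × 10^5 m³ / 213.7 m³/d = 619.6 d
t = 619.6 d ≈ 1.697 years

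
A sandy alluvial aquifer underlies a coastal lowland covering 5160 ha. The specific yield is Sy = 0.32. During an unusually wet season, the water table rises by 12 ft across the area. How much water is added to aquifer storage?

ΔV ≈ 6.04 × 10^7 m³

A = 5160 ha = 5.16 × 10^7 m²
Δh = 12 ft = 3.658 m
ΔV = Sy × A × Δh = 0.32 × 5.16 × 10^7 m² × 3.658 m = 6.039 × 10^7 m³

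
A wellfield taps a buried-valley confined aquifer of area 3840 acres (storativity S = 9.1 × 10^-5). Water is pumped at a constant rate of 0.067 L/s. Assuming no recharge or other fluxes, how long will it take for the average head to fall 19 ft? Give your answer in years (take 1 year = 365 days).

A = 3840 acres = 1.554 × 10^7 m²
Δh = 19 ft = 5.791 m
ΔV = S × A × Δh = 9.1 × 10^-5 × 1.554 × 10^7 × 5.791 = 8190 m³
Q = 0.067 L/s = 5.789 m³/d
t = ΔV / Q = 8190 m³ / 5.789 m³/d = 1415 d
t = 1415 d ≈ 3.876 years

t ≈ 3.88 years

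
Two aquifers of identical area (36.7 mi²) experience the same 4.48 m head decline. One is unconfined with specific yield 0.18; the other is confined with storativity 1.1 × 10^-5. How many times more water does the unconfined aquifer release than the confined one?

A = 36.7 mi² = 9.505 × 10^7 m²
Unconfined: ΔV_u = Sy × A × Δh = 0.18 × 9.505 × 10^7 × 4.48 = 7.665 × 10^7 m³
Confined: ΔV_c = S × A × Δh = 1.1 × 10^-5 × 9.505 × 10^7 × 4.48 = 4684 m³
Ratio = ΔV_u / ΔV_c = Sy / S = 0.18 / 1.1 × 10^-5 = 16360

ΔV_u / ΔV_c ≈ 16400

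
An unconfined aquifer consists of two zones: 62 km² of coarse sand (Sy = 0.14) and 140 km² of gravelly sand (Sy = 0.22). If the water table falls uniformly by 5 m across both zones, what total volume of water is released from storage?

ΔV ≈ 1.97 × 10^8 m³

A₁ = 62 km² = 6.2 × 10^7 m²; A₂ = 140 km² = 1.4 × 10^8 m²
ΔV₁ = 0.14 × 6.2 × 10^7 × 5 = 4.34 × 10^7 m³
ΔV₂ = 0.22 × 1.4 × 10^8 × 5 = 1.54 × 10^8 m³
ΔV = ΔV₁ + ΔV₂ = 1.974 × 10^8 m³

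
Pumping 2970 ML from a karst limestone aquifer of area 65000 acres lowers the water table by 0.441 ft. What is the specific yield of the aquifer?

A = 65000 acres = 2.63 × 10^8 m²
Δh = 0.441 ft = 0.1344 m
ΔV = 2970 ML = 2.97 × 10^6 m³
Sy = ΔV / (A × Δh) = 2.97 × 10^6 m³ / (2.63 × 10^8 m² × 0.1344 m) = 0.084

Sy ≈ 0.084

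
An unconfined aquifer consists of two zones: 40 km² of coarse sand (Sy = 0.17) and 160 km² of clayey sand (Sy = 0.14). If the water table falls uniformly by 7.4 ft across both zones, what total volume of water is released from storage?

A₁ = 40 km² = 4 × 10^7 m²; A₂ = 160 km² = 1.6 × 10^8 m²
Δh = 7.4 ft = 2.256 m
ΔV₁ = 0.17 × 4 × 10^7 × 2.256 = 1.534 × 10^7 m³
ΔV₂ = 0.14 × 1.6 × 10^8 × 2.256 = 5.052 × 10^7 m³
ΔV = ΔV₁ + ΔV₂ = 6.586 × 10^7 m³

ΔV ≈ 6.59 × 10^7 m³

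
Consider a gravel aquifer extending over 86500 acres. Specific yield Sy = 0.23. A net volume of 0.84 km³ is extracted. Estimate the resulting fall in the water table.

Δh ≈ 10.4 m

A = 86500 acres = 3.501 × 10^8 m²
ΔV = 0.84 km³ = 8.4 × 10^8 m³
Δh = ΔV / (Sy × A) = 8.4 × 10^8 m³ / (0.23 × 3.501 × 10^8 m²) = 10.43 m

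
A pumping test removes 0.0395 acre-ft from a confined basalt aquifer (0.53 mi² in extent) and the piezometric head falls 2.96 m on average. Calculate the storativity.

A = 0.53 mi² = 1.373 × 10^6 m²
ΔV = 0.0395 acre-ft = 48.72 m³
S = ΔV / (A × Δh) = 48.72 m³ / (1.373 × 10^6 m² × 2.96 m) = 1.199 × 10^-5

S ≈ 1.2 × 10^-5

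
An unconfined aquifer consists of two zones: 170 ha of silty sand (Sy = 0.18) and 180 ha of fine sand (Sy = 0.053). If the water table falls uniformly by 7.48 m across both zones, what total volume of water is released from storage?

A₁ = 170 ha = 1.7 × 10^6 m²; A₂ = 180 ha = 1.8 × 10^6 m²
ΔV₁ = 0.18 × 1.7 × 10^6 × 7.48 = 2.289 × 10^6 m³
ΔV₂ = 0.053 × 1.8 × 10^6 × 7.48 = 7.136 × 10^5 m³
ΔV = ΔV₁ + ΔV₂ = 3.002 × 10^6 m³

ΔV ≈ 3 × 10^6 m³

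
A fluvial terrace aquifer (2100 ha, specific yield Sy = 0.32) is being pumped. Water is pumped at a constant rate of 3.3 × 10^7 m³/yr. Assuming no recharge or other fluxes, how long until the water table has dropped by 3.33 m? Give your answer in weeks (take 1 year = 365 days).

t ≈ 35.4 weeks

A = 2100 ha = 2.1 × 10^7 m²
ΔV = Sy × A × Δh = 0.32 × 2.1 × 10^7 × 3.33 = 2.238 × 10^7 m³
Q = 3.3 × 10^7 m³/yr = 90410 m³/d
t = ΔV / Q = 2.238 × 10^7 m³ / 90410 m³/d = 247.5 d
t = 247.5 d ≈ 35.36 weeks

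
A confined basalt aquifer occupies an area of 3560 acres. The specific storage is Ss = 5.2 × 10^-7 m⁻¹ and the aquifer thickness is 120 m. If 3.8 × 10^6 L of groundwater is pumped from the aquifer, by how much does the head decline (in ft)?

S = Ss × b = 5.2 × 10^-7 m⁻¹ × 120 m = 6.24 × 10^-5
A = 3560 acres = 1.441 × 10^7 m²
ΔV = 3.8 × 10^6 L = 3800 m³
Δh = ΔV / (S × A) = 3800 m³ / (6.24 × 10^-5 × 1.441 × 10^7 m²) = 4.227 m
Δh = 4.227 m = 13.87 ft

Δh ≈ 13.9 ft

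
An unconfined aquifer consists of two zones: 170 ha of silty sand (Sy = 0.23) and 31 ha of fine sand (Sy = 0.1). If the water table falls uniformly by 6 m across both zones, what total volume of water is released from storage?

ΔV ≈ 2.53 × 10^6 m³

A₁ = 170 ha = 1.7 × 10^6 m²; A₂ = 31 ha = 3.1 × 10^5 m²
ΔV₁ = 0.23 × 1.7 × 10^6 × 6 = 2.346 × 10^6 m³
ΔV₂ = 0.1 × 3.1 × 10^5 × 6 = 1.86 × 10^5 m³
ΔV = ΔV₁ + ΔV₂ = 2.532 × 10^6 m³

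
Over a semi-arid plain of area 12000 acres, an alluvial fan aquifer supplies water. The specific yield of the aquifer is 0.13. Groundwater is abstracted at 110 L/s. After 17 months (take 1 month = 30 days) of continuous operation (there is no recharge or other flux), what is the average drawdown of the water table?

Δh ≈ 0.768 m

A = 12000 acres = 4.856 × 10^7 m²
Q = 110 L/s = 9504 m³/d
t = 17 months = 510 d
ΔV = Q × t = 9504 m³/d × 510 d = 4.847 × 10^6 m³
Δh = ΔV / (Sy × A) = 4.847 × 10^6 / (0.13 × 4.856 × 10^7) = 0.7678 m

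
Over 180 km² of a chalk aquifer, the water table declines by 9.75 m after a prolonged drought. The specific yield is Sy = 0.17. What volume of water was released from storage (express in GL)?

ΔV ≈ 298 GL

A = 180 km² = 1.8 × 10^8 m²
ΔV = Sy × A × Δh = 0.17 × 1.8 × 10^8 m² × 9.75 m = 2.984 × 10^8 m³
ΔV = 2.984 × 10^8 m³ = 298.4 GL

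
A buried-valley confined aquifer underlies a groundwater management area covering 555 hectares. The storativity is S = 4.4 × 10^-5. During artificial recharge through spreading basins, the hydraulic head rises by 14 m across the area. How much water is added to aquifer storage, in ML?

A = 555 hectares = 5.55 × 10^6 m²
ΔV = S × A × Δh = 4.4 × 10^-5 × 5.55 × 10^6 m² × 14 m = 3419 m³
ΔV = 3419 m³ = 3.419 ML

ΔV ≈ 3.42 ML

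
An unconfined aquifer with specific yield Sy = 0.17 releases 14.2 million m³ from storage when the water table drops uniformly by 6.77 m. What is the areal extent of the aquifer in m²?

A ≈ 1.23 × 10^7 m²

ΔV = 14.2 million m³ = 1.42 × 10^7 m³
A = ΔV / (Sy × Δh) = 1.42 × 10^7 / (0.17 × 6.77) = 1.234 × 10^7 m²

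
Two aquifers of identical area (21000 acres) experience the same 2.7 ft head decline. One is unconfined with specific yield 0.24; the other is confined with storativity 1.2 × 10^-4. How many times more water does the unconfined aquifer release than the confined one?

ΔV_u / ΔV_c ≈ 2000

A = 21000 acres = 8.498 × 10^7 m²
Δh = 2.7 ft = 0.823 m
Unconfined: ΔV_u = Sy × A × Δh = 0.24 × 8.498 × 10^7 × 0.823 = 1.679 × 10^7 m³
Confined: ΔV_c = S × A × Δh = 1.2 × 10^-4 × 8.498 × 10^7 × 0.823 = 8393 m³
Ratio = ΔV_u / ΔV_c = Sy / S = 0.24 / 1.2 × 10^-4 = 2000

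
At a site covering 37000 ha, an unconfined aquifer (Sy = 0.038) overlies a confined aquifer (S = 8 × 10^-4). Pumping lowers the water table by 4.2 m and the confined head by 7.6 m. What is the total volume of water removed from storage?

ΔV ≈ 6.13 × 10^7 m³

A = 37000 ha = 3.7 × 10^8 m²
Unconfined: ΔV_u = Sy × A × Δh_u = 0.038 × 3.7 × 10^8 × 4.2 = 5.905 × 10^7 m³
Confined: ΔV_c = S × A × Δh_c = 8 × 10^-4 × 3.7 × 10^8 × 7.6 = 2.25 × 10^6 m³
Total ΔV = 5.905 × 10^7 + 2.25 × 10^6 = 6.13 × 10^7 m³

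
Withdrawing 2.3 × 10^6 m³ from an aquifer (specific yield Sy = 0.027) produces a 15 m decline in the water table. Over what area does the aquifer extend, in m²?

A ≈ 5.68 × 10^6 m²

A = ΔV / (Sy × Δh) = 2.3 × 10^6 / (0.027 × 15) = 5.679 × 10^6 m²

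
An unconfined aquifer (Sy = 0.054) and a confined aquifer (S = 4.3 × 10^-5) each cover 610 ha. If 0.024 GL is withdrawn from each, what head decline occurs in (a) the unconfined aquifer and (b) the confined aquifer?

Δh_u ≈ 0.0729 m; Δh_c ≈ 91.5 m

A = 610 ha = 6.1 × 10^6 m²
ΔV = 0.024 GL = 24000 m³
Unconfined: Δh_u = ΔV/(Sy·A) = 24000/(0.054 × 6.1 × 10^6) = 0.07286 m
Confined: Δh_c = ΔV/(S·A) = 24000/(4.3 × 10^-5 × 6.1 × 10^6) = 91.5 m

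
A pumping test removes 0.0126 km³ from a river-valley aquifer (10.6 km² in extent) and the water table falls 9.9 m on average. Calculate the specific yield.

A = 10.6 km² = 1.06 × 10^7 m²
ΔV = 0.0126 km³ = 1.26 × 10^7 m³
Sy = ΔV / (A × Δh) = 1.26 × 10^7 m³ / (1.06 × 10^7 m² × 9.9 m) = 0.1201

Sy ≈ 0.12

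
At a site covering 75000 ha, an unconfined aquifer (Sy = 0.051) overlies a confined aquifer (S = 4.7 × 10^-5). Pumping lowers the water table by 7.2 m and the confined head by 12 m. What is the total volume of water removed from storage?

ΔV ≈ 2.76 × 10^8 m³

A = 75000 ha = 7.5 × 10^8 m²
Unconfined: ΔV_u = Sy × A × Δh_u = 0.051 × 7.5 × 10^8 × 7.2 = 2.754 × 10^8 m³
Confined: ΔV_c = S × A × Δh_c = 4.7 × 10^-5 × 7.5 × 10^8 × 12 = 4.23 × 10^5 m³
Total ΔV = 2.754 × 10^8 + 4.23 × 10^5 = 2.758 × 10^8 m³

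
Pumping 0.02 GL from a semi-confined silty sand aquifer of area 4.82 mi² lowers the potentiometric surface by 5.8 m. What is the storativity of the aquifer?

S ≈ 2.8 × 10^-4

A = 4.82 mi² = 1.248 × 10^7 m²
ΔV = 0.02 GL = 20000 m³
S = ΔV / (A × Δh) = 20000 m³ / (1.248 × 10^7 m² × 5.8 m) = 2.762 × 10^-4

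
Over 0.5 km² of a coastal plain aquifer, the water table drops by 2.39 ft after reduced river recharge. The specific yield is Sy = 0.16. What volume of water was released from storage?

ΔV ≈ 58300 m³

A = 0.5 km² = 5 × 10^5 m²
Δh = 2.39 ft = 0.7285 m
ΔV = Sy × A × Δh = 0.16 × 5 × 10^5 m² × 0.7285 m = 58280 m³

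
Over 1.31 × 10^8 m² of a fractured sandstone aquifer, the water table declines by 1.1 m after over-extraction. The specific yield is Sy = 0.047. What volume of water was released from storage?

ΔV ≈ 6.77 × 10^6 m³

ΔV = Sy × A × Δh = 0.047 × 1.31 × 10^8 m² × 1.1 m = 6.773 × 10^6 m³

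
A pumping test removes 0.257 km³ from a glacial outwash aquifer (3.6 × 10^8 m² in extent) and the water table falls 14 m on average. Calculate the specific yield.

Sy ≈ 0.051

ΔV = 0.257 km³ = 2.57 × 10^8 m³
Sy = ΔV / (A × Δh) = 2.57 × 10^8 m³ / (3.6 × 10^8 m² × 14 m) = 0.05099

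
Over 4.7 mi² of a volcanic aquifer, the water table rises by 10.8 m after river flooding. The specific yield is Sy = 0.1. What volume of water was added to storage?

ΔV ≈ 1.31 × 10^7 m³

A = 4.7 mi² = 1.217 × 10^7 m²
ΔV = Sy × A × Δh = 0.1 × 1.217 × 10^7 m² × 10.8 m = 1.315 × 10^7 m³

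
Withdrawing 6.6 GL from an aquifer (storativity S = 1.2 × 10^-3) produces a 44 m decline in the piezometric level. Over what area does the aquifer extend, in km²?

A ≈ 125 km²

ΔV = 6.6 GL = 6.6 × 10^6 m³
A = ΔV / (S × Δh) = 6.6 × 10^6 / (0.0012 × 44) = 1.25 × 10^8 m²
A = 1.25 × 10^8 m² = 125 km²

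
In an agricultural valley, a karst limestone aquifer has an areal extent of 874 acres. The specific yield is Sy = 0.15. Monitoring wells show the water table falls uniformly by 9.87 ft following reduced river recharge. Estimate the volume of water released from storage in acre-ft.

A = 874 acres = 3.537 × 10^6 m²
Δh = 9.87 ft = 3.008 m
ΔV = Sy × A × Δh = 0.15 × 3.537 × 10^6 m² × 3.008 m = 1.596 × 10^6 m³
ΔV = 1.596 × 10^6 m³ = 1294 acre-ft

ΔV ≈ 1290 acre-ft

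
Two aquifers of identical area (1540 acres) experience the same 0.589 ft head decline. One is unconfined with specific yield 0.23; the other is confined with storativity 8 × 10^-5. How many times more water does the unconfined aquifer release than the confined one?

ΔV_u / ΔV_c ≈ 2880

A = 1540 acres = 6.232 × 10^6 m²
Δh = 0.589 ft = 0.1795 m
Unconfined: ΔV_u = Sy × A × Δh = 0.23 × 6.232 × 10^6 × 0.1795 = 2.573 × 10^5 m³
Confined: ΔV_c = S × A × Δh = 8 × 10^-5 × 6.232 × 10^6 × 0.1795 = 89.51 m³
Ratio = ΔV_u / ΔV_c = Sy / S = 0.23 / 8 × 10^-5 = 2875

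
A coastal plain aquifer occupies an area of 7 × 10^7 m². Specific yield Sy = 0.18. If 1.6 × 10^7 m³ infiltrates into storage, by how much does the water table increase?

Δh ≈ 1.27 m

Δh = ΔV / (Sy × A) = 1.6 × 10^7 m³ / (0.18 × 7 × 10^7 m²) = 1.27 m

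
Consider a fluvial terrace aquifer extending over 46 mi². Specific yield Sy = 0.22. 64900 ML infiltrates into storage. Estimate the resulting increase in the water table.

A = 46 mi² = 1.191 × 10^8 m²
ΔV = 64900 ML = 6.49 × 10^7 m³
Δh = ΔV / (Sy × A) = 6.49 × 10^7 m³ / (0.22 × 1.191 × 10^8 m²) = 2.476 m

Δh ≈ 2.48 m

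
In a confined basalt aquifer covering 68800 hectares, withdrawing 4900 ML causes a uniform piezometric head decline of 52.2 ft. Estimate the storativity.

A = 68800 hectares = 6.88 × 10^8 m²
Δh = 52.2 ft = 15.91 m
ΔV = 4900 ML = 4.9 × 10^6 m³
S = ΔV / (A × Δh) = 4.9 × 10^6 m³ / (6.88 × 10^8 m² × 15.91 m) = 4.476 × 10^-4

S ≈ 4.5 × 10^-4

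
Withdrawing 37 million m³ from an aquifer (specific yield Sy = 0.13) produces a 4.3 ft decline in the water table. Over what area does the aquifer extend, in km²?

Δh = 4.3 ft = 1.311 m
ΔV = 37 million m³ = 3.7 × 10^7 m³
A = ΔV / (Sy × Δh) = 3.7 × 10^7 / (0.13 × 1.311) = 2.172 × 10^8 m²
A = 2.172 × 10^8 m² = 217.2 km²

A ≈ 217 km²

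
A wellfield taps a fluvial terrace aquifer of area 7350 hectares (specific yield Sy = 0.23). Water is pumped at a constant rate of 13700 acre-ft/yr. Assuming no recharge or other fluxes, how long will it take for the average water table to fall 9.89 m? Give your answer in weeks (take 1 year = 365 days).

t ≈ 516 weeks

A = 7350 hectares = 7.35 × 10^7 m²
ΔV = Sy × A × Δh = 0.23 × 7.35 × 10^7 × 9.89 = 1.672 × 10^8 m³
Q = 13700 acre-ft/yr = 46300 m³/d
t = ΔV / Q = 1.672 × 10^8 m³ / 46300 m³/d = 3611 d
t = 3611 d ≈ 515.9 weeks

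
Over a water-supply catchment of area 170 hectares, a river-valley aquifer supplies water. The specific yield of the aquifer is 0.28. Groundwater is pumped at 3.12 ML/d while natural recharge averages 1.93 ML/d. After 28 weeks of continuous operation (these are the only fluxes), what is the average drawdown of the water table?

Δh ≈ 0.49 m

A = 170 hectares = 1.7 × 10^6 m²
Net abstraction = 3.12 − 1.93 = 1.19 ML/d
Q_net = 1.19 ML/d = 1190 m³/d
t = 28 weeks = 196 d
ΔV = Q × t = 1190 m³/d × 196 d = 2.332 × 10^5 m³
Δh = ΔV / (Sy × A) = 2.332 × 10^5 / (0.28 × 1.7 × 10^6) = 0.49 m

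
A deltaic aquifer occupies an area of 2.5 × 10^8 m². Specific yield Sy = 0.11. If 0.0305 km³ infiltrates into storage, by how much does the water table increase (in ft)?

Δh ≈ 3.64 ft

ΔV = 0.0305 km³ = 3.05 × 10^7 m³
Δh = ΔV / (Sy × A) = 3.05 × 10^7 m³ / (0.11 × 2.5 × 10^8 m²) = 1.109 m
Δh = 1.109 m = 3.639 ft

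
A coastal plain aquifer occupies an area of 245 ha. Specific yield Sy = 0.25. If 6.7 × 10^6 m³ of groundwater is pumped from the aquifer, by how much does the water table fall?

A = 245 ha = 2.45 × 10^6 m²
Δh = ΔV / (Sy × A) = 6.7 × 10^6 m³ / (0.25 × 2.45 × 10^6 m²) = 10.94 m

Δh ≈ 10.9 m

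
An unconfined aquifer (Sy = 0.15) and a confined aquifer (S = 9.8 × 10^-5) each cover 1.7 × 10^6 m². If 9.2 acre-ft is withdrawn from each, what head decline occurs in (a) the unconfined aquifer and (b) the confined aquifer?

Δh_u ≈ 0.0445 m; Δh_c ≈ 68.1 m

ΔV = 9.2 acre-ft = 11350 m³
Unconfined: Δh_u = ΔV/(Sy·A) = 11350/(0.15 × 1.7 × 10^6) = 0.0445 m
Confined: Δh_c = ΔV/(S·A) = 11350/(9.8 × 10^-5 × 1.7 × 10^6) = 68.12 m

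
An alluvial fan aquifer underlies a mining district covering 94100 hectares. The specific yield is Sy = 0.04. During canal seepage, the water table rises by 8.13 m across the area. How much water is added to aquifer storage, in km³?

ΔV ≈ 0.306 km³

A = 94100 hectares = 9.41 × 10^8 m²
ΔV = Sy × A × Δh = 0.04 × 9.41 × 10^8 m² × 8.13 m = 3.06 × 10^8 m³
ΔV = 3.06 × 10^8 m³ = 0.306 km³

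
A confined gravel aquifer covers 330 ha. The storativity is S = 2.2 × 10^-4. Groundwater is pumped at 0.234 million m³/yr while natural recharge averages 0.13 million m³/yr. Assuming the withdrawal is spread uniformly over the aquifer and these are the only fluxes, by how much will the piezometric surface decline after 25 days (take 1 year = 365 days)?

A = 330 ha = 3.3 × 10^6 m²
Net abstraction = 0.234 − 0.13 = 0.104 million m³/yr
Q_net = 0.104 million m³/yr = 284.9 m³/d
ΔV = Q × t = 284.9 m³/d × 25 d = 7123 m³
Δh = ΔV / (S × A) = 7123 / (2.2 × 10^-4 × 3.3 × 10^6) = 9.812 m

Δh ≈ 9.81 m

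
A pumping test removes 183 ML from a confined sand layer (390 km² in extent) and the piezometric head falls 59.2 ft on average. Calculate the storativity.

S ≈ 2.6 × 10^-5

A = 390 km² = 3.9 × 10^8 m²
Δh = 59.2 ft = 18.04 m
ΔV = 183 ML = 1.83 × 10^5 m³
S = ΔV / (A × Δh) = 1.83 × 10^5 m³ / (3.9 × 10^8 m² × 18.04 m) = 2.6 × 10^-5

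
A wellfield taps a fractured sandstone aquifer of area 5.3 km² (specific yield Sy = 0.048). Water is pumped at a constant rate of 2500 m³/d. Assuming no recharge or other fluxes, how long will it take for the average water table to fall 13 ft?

A = 5.3 km² = 5.3 × 10^6 m²
Δh = 13 ft = 3.962 m
ΔV = Sy × A × Δh = 0.048 × 5.3 × 10^6 × 3.962 = 1.008 × 10^6 m³
t = ΔV / Q = 1.008 × 10^6 m³ / 2500 m³/d = 403.2 d

t ≈ 403 days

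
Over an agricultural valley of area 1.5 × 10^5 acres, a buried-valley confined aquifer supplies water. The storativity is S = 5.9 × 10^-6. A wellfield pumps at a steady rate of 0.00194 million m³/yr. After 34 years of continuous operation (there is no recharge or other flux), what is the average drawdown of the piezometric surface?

Δh ≈ 18.4 m

A = 1.5 × 10^5 acres = 6.07 × 10^8 m²
Q = 0.00194 million m³/yr = 5.315 m³/d
t = 34 years = 12410 d
ΔV = Q × t = 5.315 m³/d × 12410 d = 65960 m³
Δh = ΔV / (S × A) = 65960 / (5.9 × 10^-6 × 6.07 × 10^8) = 18.42 m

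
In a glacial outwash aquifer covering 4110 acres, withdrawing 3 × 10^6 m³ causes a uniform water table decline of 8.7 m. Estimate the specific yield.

Sy ≈ 0.021

A = 4110 acres = 1.663 × 10^7 m²
Sy = ΔV / (A × Δh) = 3 × 10^6 m³ / (1.663 × 10^7 m² × 8.7 m) = 0.02073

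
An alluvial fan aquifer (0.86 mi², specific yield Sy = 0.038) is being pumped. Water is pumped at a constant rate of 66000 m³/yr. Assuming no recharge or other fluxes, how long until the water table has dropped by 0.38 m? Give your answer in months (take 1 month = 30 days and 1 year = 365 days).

A = 0.86 mi² = 2.227 × 10^6 m²
ΔV = Sy × A × Δh = 0.038 × 2.227 × 10^6 × 0.38 = 32160 m³
Q = 66000 m³/yr = 180.8 m³/d
t = ΔV / Q = 32160 m³ / 180.8 m³/d = 177.9 d
t = 177.9 d ≈ 5.929 months

t ≈ 5.93 months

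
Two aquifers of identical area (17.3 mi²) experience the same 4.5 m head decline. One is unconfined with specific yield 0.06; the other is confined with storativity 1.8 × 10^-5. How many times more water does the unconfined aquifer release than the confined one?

A = 17.3 mi² = 4.481 × 10^7 m²
Unconfined: ΔV_u = Sy × A × Δh = 0.06 × 4.481 × 10^7 × 4.5 = 1.21 × 10^7 m³
Confined: ΔV_c = S × A × Δh = 1.8 × 10^-5 × 4.481 × 10^7 × 4.5 = 3629 m³
Ratio = ΔV_u / ΔV_c = Sy / S = 0.06 / 1.8 × 10^-5 = 3333

ΔV_u / ΔV_c ≈ 3330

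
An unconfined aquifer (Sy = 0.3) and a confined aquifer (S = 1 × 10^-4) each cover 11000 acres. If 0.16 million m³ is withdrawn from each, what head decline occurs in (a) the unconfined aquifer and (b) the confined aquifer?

A = 11000 acres = 4.452 × 10^7 m²
ΔV = 0.16 million m³ = 1.6 × 10^5 m³
Unconfined: Δh_u = ΔV/(Sy·A) = 1.6 × 10^5/(0.3 × 4.452 × 10^7) = 0.01198 m
Confined: Δh_c = ΔV/(S·A) = 1.6 × 10^5/(1 × 10^-4 × 4.452 × 10^7) = 35.94 m

Δh_u ≈ 0.012 m; Δh_c ≈ 35.9 m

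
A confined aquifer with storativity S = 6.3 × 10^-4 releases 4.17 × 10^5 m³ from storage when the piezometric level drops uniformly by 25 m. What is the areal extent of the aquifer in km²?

A ≈ 26.5 km²

A = ΔV / (S × Δh) = 4.17 × 10^5 / (6.3 × 10^-4 × 25) = 2.648 × 10^7 m²
A = 2.648 × 10^7 m² = 26.48 km²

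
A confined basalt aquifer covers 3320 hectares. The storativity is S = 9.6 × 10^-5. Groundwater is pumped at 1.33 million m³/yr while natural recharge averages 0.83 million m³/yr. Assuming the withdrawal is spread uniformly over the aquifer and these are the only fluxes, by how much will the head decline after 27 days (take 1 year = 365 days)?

A = 3320 hectares = 3.32 × 10^7 m²
Net abstraction = 1.33 − 0.83 = 0.5 million m³/yr
Q_net = 0.5 million m³/yr = 1370 m³/d
ΔV = Q × t = 1370 m³/d × 27 d = 36990 m³
Δh = ΔV / (S × A) = 36990 / (9.6 × 10^-5 × 3.32 × 10^7) = 11.6 m

Δh ≈ 11.6 m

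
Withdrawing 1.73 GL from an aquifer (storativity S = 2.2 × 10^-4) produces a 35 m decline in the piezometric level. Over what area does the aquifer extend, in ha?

ΔV = 1.73 GL = 1.73 × 10^6 m³
A = ΔV / (S × Δh) = 1.73 × 10^6 / (2.2 × 10^-4 × 35) = 2.247 × 10^8 m²
A = 2.247 × 10^8 m² = 22470 ha

A ≈ 22500 ha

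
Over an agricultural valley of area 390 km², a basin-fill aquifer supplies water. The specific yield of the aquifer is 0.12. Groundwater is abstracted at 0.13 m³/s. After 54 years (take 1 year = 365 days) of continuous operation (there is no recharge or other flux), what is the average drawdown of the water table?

Δh ≈ 4.73 m

A = 390 km² = 3.9 × 10^8 m²
Q = 0.13 m³/s = 11230 m³/d
t = 54 years = 19710 d
ΔV = Q × t = 11230 m³/d × 19710 d = 2.214 × 10^8 m³
Δh = ΔV / (Sy × A) = 2.214 × 10^8 / (0.12 × 3.9 × 10^8) = 4.73 m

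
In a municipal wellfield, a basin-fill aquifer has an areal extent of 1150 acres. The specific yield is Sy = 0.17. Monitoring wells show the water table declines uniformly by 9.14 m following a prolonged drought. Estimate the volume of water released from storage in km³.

ΔV ≈ 0.00723 km³

A = 1150 acres = 4.654 × 10^6 m²
ΔV = Sy × A × Δh = 0.17 × 4.654 × 10^6 m² × 9.14 m = 7.231 × 10^6 m³
ΔV = 7.231 × 10^6 m³ = 0.007231 km³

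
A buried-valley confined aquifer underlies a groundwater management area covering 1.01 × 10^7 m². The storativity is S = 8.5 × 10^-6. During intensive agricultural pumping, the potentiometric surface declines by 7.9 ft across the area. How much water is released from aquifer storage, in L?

ΔV ≈ 2.07 × 10^5 L

Δh = 7.9 ft = 2.408 m
ΔV = S × A × Δh = 8.5 × 10^-6 × 1.01 × 10^7 m² × 2.408 m = 206.7 m³
ΔV = 206.7 m³ = 2.067 × 10^5 L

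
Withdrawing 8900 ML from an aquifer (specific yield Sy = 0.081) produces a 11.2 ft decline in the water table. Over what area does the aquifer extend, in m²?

A ≈ 3.22 × 10^7 m²

Δh = 11.2 ft = 3.414 m
ΔV = 8900 ML = 8.9 × 10^6 m³
A = ΔV / (Sy × Δh) = 8.9 × 10^6 / (0.081 × 3.414) = 3.219 × 10^7 m²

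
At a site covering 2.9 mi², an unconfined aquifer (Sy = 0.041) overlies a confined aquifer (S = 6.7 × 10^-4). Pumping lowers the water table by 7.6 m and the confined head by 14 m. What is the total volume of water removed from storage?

ΔV ≈ 2.41 × 10^6 m³

A = 2.9 mi² = 7.511 × 10^6 m²
Unconfined: ΔV_u = Sy × A × Δh_u = 0.041 × 7.511 × 10^6 × 7.6 = 2.34 × 10^6 m³
Confined: ΔV_c = S × A × Δh_c = 6.7 × 10^-4 × 7.511 × 10^6 × 14 = 70450 m³
Total ΔV = 2.34 × 10^6 + 70450 = 2.411 × 10^6 m³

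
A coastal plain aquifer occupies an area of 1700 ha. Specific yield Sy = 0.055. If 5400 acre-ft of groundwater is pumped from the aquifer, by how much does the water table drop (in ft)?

A = 1700 ha = 1.7 × 10^7 m²
ΔV = 5400 acre-ft = 6.661 × 10^6 m³
Δh = ΔV / (Sy × A) = 6.661 × 10^6 m³ / (0.055 × 1.7 × 10^7 m²) = 7.124 m
Δh = 7.124 m = 23.37 ft

Δh ≈ 23.4 ft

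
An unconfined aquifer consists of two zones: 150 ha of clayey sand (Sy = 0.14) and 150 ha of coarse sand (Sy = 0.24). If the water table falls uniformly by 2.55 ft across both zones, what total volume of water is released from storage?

A₁ = 150 ha = 1.5 × 10^6 m²; A₂ = 150 ha = 1.5 × 10^6 m²
Δh = 2.55 ft = 0.7772 m
ΔV₁ = 0.14 × 1.5 × 10^6 × 0.7772 = 1.632 × 10^5 m³
ΔV₂ = 0.24 × 1.5 × 10^6 × 0.7772 = 2.798 × 10^5 m³
ΔV = ΔV₁ + ΔV₂ = 4.43 × 10^5 m³

ΔV ≈ 4.43 × 10^5 m³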